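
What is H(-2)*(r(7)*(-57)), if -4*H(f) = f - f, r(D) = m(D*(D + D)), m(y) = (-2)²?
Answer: 0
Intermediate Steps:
m(y) = 4
r(D) = 4
H(f) = 0 (H(f) = -(f - f)/4 = -¼*0 = 0)
H(-2)*(r(7)*(-57)) = 0*(4*(-57)) = 0*(-228) = 0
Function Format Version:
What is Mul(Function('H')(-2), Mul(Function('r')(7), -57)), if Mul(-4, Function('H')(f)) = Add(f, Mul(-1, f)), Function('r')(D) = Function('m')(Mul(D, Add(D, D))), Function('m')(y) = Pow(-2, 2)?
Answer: 0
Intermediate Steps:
Function('m')(y) = 4
Function('r')(D) = 4
Function('H')(f) = 0 (Function('H')(f) = Mul(Rational(-1, 4), Add(f, Mul(-1, f))) = Mul(Rational(-1, 4), 0) = 0)
Mul(Function('H')(-2), Mul(Function('r')(7), -57)) = Mul(0, Mul(4, -57)) = Mul(0, -228) = 0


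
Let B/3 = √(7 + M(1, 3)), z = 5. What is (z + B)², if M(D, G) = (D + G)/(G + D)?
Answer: 97 + 60*√2 ≈ 181.85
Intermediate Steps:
M(D, G) = 1 (M(D, G) = (D + G)/(D + G) = 1)
B = 6*√2 (B = 3*√(7 + 1) = 3*√8 = 3*(2*√2) = 6*√2 ≈ 8.4853)
(z + B)² = (5 + 6*√2)²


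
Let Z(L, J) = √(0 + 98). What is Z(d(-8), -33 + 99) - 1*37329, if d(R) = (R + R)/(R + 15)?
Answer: -37329 + 7*√2 ≈ -37319.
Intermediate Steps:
d(R) = 2*R/(15 + R) (d(R) = (2*R)/(15 + R) = 2*R/(15 + R))
Z(L, J) = 7*√2 (Z(L, J) = √98 = 7*√2)
Z(d(-8), -33 + 99) - 1*37329 = 7*√2 - 1*37329 = 7*√2 - 37329 = -37329 + 7*√2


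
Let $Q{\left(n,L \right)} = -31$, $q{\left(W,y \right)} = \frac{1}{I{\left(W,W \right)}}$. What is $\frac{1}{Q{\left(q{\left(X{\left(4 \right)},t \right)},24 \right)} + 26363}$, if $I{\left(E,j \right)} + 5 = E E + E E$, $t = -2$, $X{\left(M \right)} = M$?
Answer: $\frac{1}{26332} \approx 3.7977 \cdot 10^{-5}$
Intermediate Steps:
$I{\left(E,j \right)} = -5 + 2 E^{2}$ ($I{\left(E,j \right)} = -5 + \left(E E + E E\right) = -5 + \left(E^{2} + E^{2}\right) = -5 + 2 E^{2}$)
$q{\left(W,y \right)} = \frac{1}{-5 + 2 W^{2}}$
$\frac{1}{Q{\left(q{\left(X{\left(4 \right)},t \right)},24 \right)} + 26363} = \frac{1}{-31 + 26363} = \frac{1}{26332}$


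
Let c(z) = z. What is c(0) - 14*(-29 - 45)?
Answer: 1036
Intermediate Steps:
c(0) - 14*(-29 - 45) = 0 - 14*(-29 - 45) = 0 - 14*(-74) = 0 + 1036 = 1036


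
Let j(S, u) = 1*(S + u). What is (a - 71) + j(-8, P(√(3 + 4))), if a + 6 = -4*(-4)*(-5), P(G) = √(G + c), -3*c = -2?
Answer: -165 + √(6 + 9*√7)/3 ≈ -163.18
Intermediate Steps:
c = ⅔ (c = -⅓*(-2) = ⅔ ≈ 0.66667)
P(G) = √(⅔ + G) (P(G) = √(G + ⅔) = √(⅔ + G))
j(S, u) = S + u
a = -86 (a = -6 - 4*(-4)*(-5) = -6 + 16*(-5) = -6 - 80 = -86)
(a - 71) + j(-8, P(√(3 + 4))) = (-86 - 71) + (-8 + √(6 + 9*√(3 + 4))/3) = -157 + (-8 + √(6 + 9*√7)/3) = -165 + √(6 + 9*√7)/3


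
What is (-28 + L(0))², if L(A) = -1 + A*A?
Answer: 841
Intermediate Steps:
L(A) = -1 + A²
(-28 + L(0))² = (-28 + (-1 + 0²))² = (-28 + (-1 + 0))² = (-28 - 1)² = (-29)² = 841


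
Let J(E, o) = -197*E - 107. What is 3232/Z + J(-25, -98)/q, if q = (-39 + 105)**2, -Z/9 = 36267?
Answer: 715579/652806 ≈ 1.0962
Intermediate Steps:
Z = -326403 (Z = -9*36267 = -326403)
J(E, o) = -107 - 197*E
q = 4356 (q = 66**2 = 4356)
3232/Z + J(-25, -98)/q = 3232/(-326403) + (-107 - 197*(-25))/4356 = 3232*(-1/326403) + (-107 + 4925)*(1/4356) = -3232/326403 + 4818*(1/4356) = -3232/326403 + 73/66 = 715579/652806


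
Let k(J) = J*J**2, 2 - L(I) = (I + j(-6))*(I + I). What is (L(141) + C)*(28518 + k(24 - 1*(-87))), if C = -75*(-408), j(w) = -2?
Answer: -12001296804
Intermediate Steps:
L(I) = 2 - 2*I*(-2 + I) (L(I) = 2 - (I - 2)*(I + I) = 2 - (-2 + I)*2*I = 2 - 2*I*(-2 + I))
k(J) = J**3
C = 30600
(L(141) + C)*(28518 + k(24 - 1*(-87))) = ((2 - 2*141**2 + 4*141) + 30600)*(28518 + (24 - 1*(-87))**3) = ((2 - 2*19881 + 564) + 30600)*(28518 + (24 + 87)**3) = ((2 - 39762 + 564) + 30600)*(28518 + 111**3) = (-39196 + 30600)*(28518 + 1367631) = -8596*1396149 = -12001296804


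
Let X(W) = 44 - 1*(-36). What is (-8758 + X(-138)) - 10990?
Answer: -19668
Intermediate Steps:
X(W) = 80 (X(W) = 44 + 36 = 80)
(-8758 + X(-138)) - 10990 = (-8758 + 80) - 10990 = -8678 - 10990 = -19668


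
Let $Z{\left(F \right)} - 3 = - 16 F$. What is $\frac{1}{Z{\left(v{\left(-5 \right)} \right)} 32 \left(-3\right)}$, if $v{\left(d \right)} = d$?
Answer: $- \frac{1}{7968} \approx -0.0001255$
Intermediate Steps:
$Z{\left(F \right)} = 3 - 16 F$
$\frac{1}{Z{\left(v{\left(-5 \right)} \right)} 32 \left(-3\right)} = \frac{1}{\left(3 - -80\right) 32 \left(-3\right)} = \frac{1}{\left(3 + 80\right) \left(-96\right)} = \frac{1}{83 \left(-96\right)} = \frac{1}{-7968} = - \frac{1}{7968}$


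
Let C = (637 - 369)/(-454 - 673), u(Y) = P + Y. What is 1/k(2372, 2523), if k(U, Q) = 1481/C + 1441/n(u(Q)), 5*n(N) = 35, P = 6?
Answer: -1876/11297421 ≈ -0.00016606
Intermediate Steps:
u(Y) = 6 + Y
n(N) = 7 (n(N) = (⅕)*35 = 7)
C = -268/1127 (C = 268/(-1127) = 268*(-1/1127) = -268/1127 ≈ -0.23780)
k(U, Q) = -11297421/1876 (k(U, Q) = 1481/(-268/1127) + 1441/7 = 1481*(-1127/268) + 1441*(⅐) = -1669087/268 + 1441/7 = -11297421/1876)
1/k(2372, 2523) = 1/(-11297421/1876) = -1876/11297421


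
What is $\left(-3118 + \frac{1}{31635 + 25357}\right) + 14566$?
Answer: $\frac{652444417}{56992} \approx 11448.0$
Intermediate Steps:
$\left(-3118 + \frac{1}{31635 + 25357}\right) + 14566 = \left(-3118 + \frac{1}{56992}\right) + 14566 = - \frac{177701055}{56992} + 14566 = \frac{652444417}{56992}$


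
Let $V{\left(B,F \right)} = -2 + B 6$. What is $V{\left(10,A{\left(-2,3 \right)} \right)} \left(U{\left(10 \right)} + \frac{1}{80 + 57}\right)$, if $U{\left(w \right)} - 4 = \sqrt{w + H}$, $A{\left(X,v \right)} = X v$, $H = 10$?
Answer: $\frac{31842}{137} + 116 \sqrt{5} \approx 491.81$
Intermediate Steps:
$V{\left(B,F \right)} = -2 + 6 B$
$U{\left(w \right)} = 4 + \sqrt{10 + w}$ ($U{\left(w \right)} = 4 + \sqrt{w + 10} = 4 + \sqrt{10 + w}$)
$V{\left(10,A{\left(-2,3 \right)} \right)} \left(U{\left(10 \right)} + \frac{1}{80 + 57}\right) = \left(-2 + 6 \cdot 10\right) \left(\left(4 + \sqrt{10 + 10}\right) + \frac{1}{80 + 57}\right) = \left(-2 + 60\right) \left(\left(4 + \sqrt{20}\right) + \frac{1}{137}\right) = 58 \left(\left(4 + 2 \sqrt{5}\right) + \frac{1}{137}\right) = 58 \left(\frac{549}{137} + 2 \sqrt{5}\right) = \frac{31842}{137} + 116 \sqrt{5}$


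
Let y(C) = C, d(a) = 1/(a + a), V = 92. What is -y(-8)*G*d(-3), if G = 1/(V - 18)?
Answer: -2/111 ≈ -0.018018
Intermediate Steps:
d(a) = 1/(2*a)
G = 1/74 (G = 1/(92 - 18) = 1/74 ≈ 0.013514)
-y(-8)*G*d(-3) = -(-8*1/74)*(½)/(-3) = -(-4)*(½)*(-⅓)/37 = -(-4)*(-1)/(37*6) = -1*2/111 = -2/111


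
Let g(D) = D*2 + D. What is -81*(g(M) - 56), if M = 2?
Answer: 4050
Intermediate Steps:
g(D) = 3*D (g(D) = 2*D + D = 3*D)
-81*(g(M) - 56) = -81*(3*2 - 56) = -81*(6 - 56) = -81*(-50) = 4050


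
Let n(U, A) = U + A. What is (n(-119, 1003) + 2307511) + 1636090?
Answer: 3944485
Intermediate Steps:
n(U, A) = A + U
(n(-119, 1003) + 2307511) + 1636090 = ((1003 - 119) + 2307511) + 1636090 = (884 + 2307511) + 1636090 = 2308395 + 1636090 = 3944485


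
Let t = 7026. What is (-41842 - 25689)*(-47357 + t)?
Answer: 2723592761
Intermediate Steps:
(-41842 - 25689)*(-47357 + t) = (-41842 - 25689)*(-47357 + 7026) = -67531*(-40331) = 2723592761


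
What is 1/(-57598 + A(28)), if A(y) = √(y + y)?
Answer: -28799/1658764774 - √14/1658764774 ≈ -1.7364e-5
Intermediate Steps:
A(y) = √2*√y (A(y) = √(2*y) = √2*√y)
1/(-57598 + A(28)) = 1/(-57598 + √2*√28) = 1/(-57598 + √2*(2*√7)) = 1/(-57598 + 2*√14)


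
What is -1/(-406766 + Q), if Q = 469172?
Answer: -1/62406 ≈ -1.6024e-5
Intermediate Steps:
-1/(-406766 + Q) = -1/(-406766 + 469172) = -1/62406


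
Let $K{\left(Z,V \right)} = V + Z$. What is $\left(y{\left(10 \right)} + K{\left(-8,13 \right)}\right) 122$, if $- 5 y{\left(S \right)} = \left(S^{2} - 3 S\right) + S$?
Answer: $-1342$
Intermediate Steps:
$y{\left(S \right)} = - \frac{S^{2}}{5} + \frac{2 S}{5}$ ($y{\left(S \right)} = - \frac{\left(S^{2} - 3 S\right) + S}{5} = - \frac{S^{2} - 2 S}{5} = - \frac{S^{2}}{5} + \frac{2 S}{5}$)
$\left(y{\left(10 \right)} + K{\left(-8,13 \right)}\right) 122 = \left(\frac{1}{5} \cdot 10 \left(2 - 10\right) + \left(13 - 8\right)\right) 122 = \left(\frac{1}{5} \cdot 10 \left(2 - 10\right) + 5\right) 122 = \left(\frac{1}{5} \cdot 10 \left(-8\right) + 5\right) 122 = \left(-16 + 5\right) 122 = \left(-11\right) 122 = -1342$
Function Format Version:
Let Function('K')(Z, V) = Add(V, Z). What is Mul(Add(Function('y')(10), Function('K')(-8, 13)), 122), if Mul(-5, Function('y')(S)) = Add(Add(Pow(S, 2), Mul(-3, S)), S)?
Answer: -1342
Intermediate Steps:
Function('y')(S) = Add(Mul(Rational(-1, 5), Pow(S, 2)), Mul(Rational(2, 5), S)) (Function('y')(S) = Mul(Rational(-1, 5), Add(Add(Pow(S, 2), Mul(-3, S)), S)) = Mul(Rational(-1, 5), Add(Pow(S, 2), Mul(-2, S))) = Add(Mul(Rational(-1, 5), Pow(S, 2)), Mul(Rational(2, 5), S)))
Mul(Add(Function('y')(10), Function('K')(-8, 13)), 122) = Mul(Add(Mul(Rational(1, 5), 10, Add(2, Mul(-1, 10))), Add(13, -8)), 122) = Mul(Add(Mul(Rational(1, 5), 10, Add(2, -10)), 5), 122) = Mul(Add(Mul(Rational(1, 5), 10, -8), 5), 122) = Mul(Add(-16, 5), 122) = Mul(-11, 122) = -1342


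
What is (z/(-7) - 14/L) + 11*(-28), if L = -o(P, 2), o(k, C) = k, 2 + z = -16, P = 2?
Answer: -2089/7 ≈ -298.43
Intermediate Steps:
z = -18 (z = -2 - 16 = -18)
L = -2 (L = -1*2 = -2)
(z/(-7) - 14/L) + 11*(-28) = (-18/(-7) - 14/(-2)) + 11*(-28) = (-18*(-⅐) - 14*(-½)) - 308 = (18/7 + 7) - 308 = 67/7 - 308 = -2089/7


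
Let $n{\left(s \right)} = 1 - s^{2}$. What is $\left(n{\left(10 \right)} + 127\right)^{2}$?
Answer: $784$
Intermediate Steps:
$\left(n{\left(10 \right)} + 127\right)^{2} = \left(\left(1 - 10^{2}\right) + 127\right)^{2} = \left(\left(1 - 100\right) + 127\right)^{2} = \left(-99 + 127\right)^{2} = 28^{2} = 784$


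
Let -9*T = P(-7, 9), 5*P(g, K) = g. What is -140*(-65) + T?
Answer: 409507/45 ≈ 9100.2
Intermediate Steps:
P(g, K) = g/5
T = 7/45 (T = -(-7)/45 = -1/9*(-7/5) = 7/45 ≈ 0.15556)
-140*(-65) + T = -140*(-65) + 7/45 = 9100 + 7/45 = 409507/45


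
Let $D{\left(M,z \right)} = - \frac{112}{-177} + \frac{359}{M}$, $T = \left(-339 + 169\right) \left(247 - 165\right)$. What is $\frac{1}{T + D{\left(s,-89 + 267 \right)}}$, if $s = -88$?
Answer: $- \frac{15576}{217183127} \approx -7.1718 \cdot 10^{-5}$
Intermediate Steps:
$T = -13940$ ($T = \left(-170\right) 82 = -13940$)
$D{\left(M,z \right)} = \frac{112}{177} + \frac{359}{M}$ ($D{\left(M,z \right)} = \left(-112\right) \left(- \frac{1}{177}\right) + \frac{359}{M} = \frac{112}{177} + \frac{359}{M}$)
$\frac{1}{T + D{\left(s,-89 + 267 \right)}} = \frac{1}{-13940 + \left(\frac{112}{177} + \frac{359}{-88}\right)} = \frac{1}{-13940 + \left(\frac{112}{177} + 359 \left(- \frac{1}{88}\right)\right)} = \frac{1}{-13940 + \left(\frac{112}{177} - \frac{359}{88}\right)} = \frac{1}{-13940 - \frac{53687}{15576}} = \frac{1}{- \frac{217183127}{15576}} = - \frac{15576}{217183127}$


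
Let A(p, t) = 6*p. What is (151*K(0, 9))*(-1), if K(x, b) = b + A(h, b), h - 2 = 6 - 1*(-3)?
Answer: -11325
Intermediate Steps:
h = 11 (h = 2 + (6 - 1*(-3)) = 2 + (6 + 3) = 2 + 9 = 11)
K(x, b) = 66 + b (K(x, b) = b + 6*11 = b + 66 = 66 + b)
(151*K(0, 9))*(-1) = (151*(66 + 9))*(-1) = (151*75)*(-1) = 11325*(-1) = -11325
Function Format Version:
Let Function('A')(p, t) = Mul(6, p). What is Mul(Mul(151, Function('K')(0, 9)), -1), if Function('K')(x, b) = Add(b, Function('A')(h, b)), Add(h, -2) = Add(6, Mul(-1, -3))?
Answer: -11325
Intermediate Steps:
h = 11 (h = Add(2, Add(6, Mul(-1, -3))) = Add(2, Add(6, 3)) = Add(2, 9) = 11)
Function('K')(x, b) = Add(66, b) (Function('K')(x, b) = Add(b, Mul(6, 11)) = Add(b, 66) = Add(66, b))
Mul(Mul(151, Function('K')(0, 9)), -1) = Mul(Mul(151, Add(66, 9)), -1) = Mul(Mul(151, 75), -1) = Mul(11325, -1) = -11325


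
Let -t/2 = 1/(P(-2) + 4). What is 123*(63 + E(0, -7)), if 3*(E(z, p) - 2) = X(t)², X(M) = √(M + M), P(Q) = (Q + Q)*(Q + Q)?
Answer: 39934/5 ≈ 7986.8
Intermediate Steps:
P(Q) = 4*Q² (P(Q) = (2*Q)*(2*Q) = 4*Q²)
t = -⅒ (t = -2/(4*(-2)² + 4) = -2/(4*4 + 4) = -2/(16 + 4) = -2/20 = -2*1/20 = -⅒ ≈ -0.10000)
X(M) = √2*√M (X(M) = √(2*M) = √2*√M)
E(z, p) = 29/15 (E(z, p) = 2 + (√2*√(-⅒))²/3 = 2 + (√2*(I*√10/10))²/3 = 2 + (I*√5/5)²/3 = 2 + (⅓)*(-⅕) = 2 - 1/15 = 29/15)
123*(63 + E(0, -7)) = 123*(63 + 29/15) = 123*(974/15) = 39934/5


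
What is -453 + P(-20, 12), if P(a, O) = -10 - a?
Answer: -443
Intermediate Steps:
-453 + P(-20, 12) = -453 + (-10 - 1*(-20)) = -453 + (-10 + 20) = -453 + 10 = -443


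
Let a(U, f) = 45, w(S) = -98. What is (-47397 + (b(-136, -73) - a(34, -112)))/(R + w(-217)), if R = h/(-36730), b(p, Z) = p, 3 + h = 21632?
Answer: 1747539940/3621169 ≈ 482.59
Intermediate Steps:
h = 21629 (h = -3 + 21632 = 21629)
R = -21629/36730 (R = 21629/(-36730) = 21629*(-1/36730) = -21629/36730 ≈ -0.58886)
(-47397 + (b(-136, -73) - a(34, -112)))/(R + w(-217)) = (-47397 + (-136 - 1*45))/(-21629/36730 - 98) = (-47397 + (-136 - 45))/(-3621169/36730) = (-47397 - 181)*(-36730/3621169) = -47578*(-36730/3621169) = 1747539940/3621169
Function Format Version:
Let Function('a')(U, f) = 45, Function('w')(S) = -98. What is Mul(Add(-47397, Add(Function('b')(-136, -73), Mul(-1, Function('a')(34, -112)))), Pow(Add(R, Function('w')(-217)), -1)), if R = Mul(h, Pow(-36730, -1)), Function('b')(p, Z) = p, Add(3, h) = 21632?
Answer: Rational(1747539940, 3621169) ≈ 482.59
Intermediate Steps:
h = 21629 (h = Add(-3, 21632) = 21629)
R = Rational(-21629, 36730) (R = Mul(21629, Pow(-36730, -1)) = Mul(21629, Rational(-1, 36730)) = Rational(-21629, 36730) ≈ -0.58886)
Mul(Add(-47397, Add(Function('b')(-136, -73), Mul(-1, Function('a')(34, -112)))), Pow(Add(R, Function('w')(-217)), -1)) = Mul(Add(-47397, Add(-136, Mul(-1, 45))), Pow(Add(Rational(-21629, 36730), -98), -1)) = Mul(Add(-47397, Add(-136, -45)), Pow(Rational(-3621169, 36730), -1)) = Mul(Add(-47397, -181), Rational(-36730, 3621169)) = Mul(-47578, Rational(-36730, 3621169)) = Rational(1747539940, 3621169)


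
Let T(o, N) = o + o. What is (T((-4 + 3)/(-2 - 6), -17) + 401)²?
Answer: 2576025/16 ≈ 1.6100e+5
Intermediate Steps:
T(o, N) = 2*o
(T((-4 + 3)/(-2 - 6), -17) + 401)² = (2*((-4 + 3)/(-2 - 6)) + 401)² = (2*(-1/(-8)) + 401)² = (2*(-1*(-⅛)) + 401)² = (2*(⅛) + 401)² = (¼ + 401)² = (1605/4)² = 2576025/16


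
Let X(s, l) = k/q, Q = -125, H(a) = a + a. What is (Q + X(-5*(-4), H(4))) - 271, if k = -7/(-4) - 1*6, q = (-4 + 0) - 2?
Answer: -9487/24 ≈ -395.29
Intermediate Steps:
H(a) = 2*a
q = -6 (q = -4 - 2 = -6)
k = -17/4 (k = -7*(-¼) - 6 = 7/4 - 6 = -17/4 ≈ -4.2500)
X(s, l) = 17/24 (X(s, l) = -17/4/(-6) = -17/4*(-⅙) = 17/24)
(Q + X(-5*(-4), H(4))) - 271 = (-125 + 17/24) - 271 = -2983/24 - 271 = -9487/24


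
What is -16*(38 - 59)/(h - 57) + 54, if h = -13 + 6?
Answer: 195/4 ≈ 48.750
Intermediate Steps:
h = -7
-16*(38 - 59)/(h - 57) + 54 = -16*(38 - 59)/(-7 - 57) + 54 = -(-336)/(-64) + 54 = -(-336)*(-1)/64 + 54 = -16*21/64 + 54 = -21/4 + 54 = 195/4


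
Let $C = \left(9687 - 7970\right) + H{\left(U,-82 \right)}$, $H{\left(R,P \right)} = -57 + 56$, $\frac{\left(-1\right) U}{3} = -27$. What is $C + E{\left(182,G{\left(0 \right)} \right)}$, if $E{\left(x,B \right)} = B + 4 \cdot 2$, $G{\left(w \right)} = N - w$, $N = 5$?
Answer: $1729$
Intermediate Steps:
$U = 81$ ($U = \left(-3\right) \left(-27\right) = 81$)
$H{\left(R,P \right)} = -1$
$G{\left(w \right)} = 5 - w$
$C = 1716$ ($C = \left(9687 - 7970\right) - 1 = 1717 - 1 = 1716$)
$E{\left(x,B \right)} = 8 + B$ ($E{\left(x,B \right)} = B + 8 = 8 + B$)
$C + E{\left(182,G{\left(0 \right)} \right)} = 1716 + \left(8 + \left(5 - 0\right)\right) = 1716 + \left(8 + \left(5 + 0\right)\right) = 1716 + \left(8 + 5\right) = 1716 + 13 = 1729$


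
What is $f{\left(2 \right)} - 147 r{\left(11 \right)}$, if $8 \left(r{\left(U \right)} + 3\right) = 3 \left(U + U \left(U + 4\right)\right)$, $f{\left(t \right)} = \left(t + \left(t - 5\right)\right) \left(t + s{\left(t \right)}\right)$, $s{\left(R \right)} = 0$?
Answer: $-9263$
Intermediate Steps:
$f{\left(t \right)} = t \left(-5 + 2 t\right)$ ($f{\left(t \right)} = \left(t + \left(t - 5\right)\right) \left(t + 0\right) = \left(t + \left(t - 5\right)\right) t = \left(t + \left(-5 + t\right)\right) t = \left(-5 + 2 t\right) t = t \left(-5 + 2 t\right)$)
$r{\left(U \right)} = -3 + \frac{3 U}{8} + \frac{3 U \left(4 + U\right)}{8}$ ($r{\left(U \right)} = -3 + \frac{3 \left(U + U \left(U + 4\right)\right)}{8} = -3 + \frac{3 \left(U + U \left(4 + U\right)\right)}{8} = -3 + \frac{3 U + 3 U \left(4 + U\right)}{8} = -3 + \left(\frac{3 U}{8} + \frac{3 U \left(4 + U\right)}{8}\right) = -3 + \frac{3 U}{8} + \frac{3 U \left(4 + U\right)}{8}$)
$f{\left(2 \right)} - 147 r{\left(11 \right)} = 2 \left(-5 + 2 \cdot 2\right) - 147 \left(-3 + \frac{3 \cdot 11^{2}}{8} + \frac{15}{8} \cdot 11\right) = 2 \left(-5 + 4\right) - 147 \left(-3 + \frac{3}{8} \cdot 121 + \frac{165}{8}\right) = 2 \left(-1\right) - 147 \left(-3 + \frac{363}{8} + \frac{165}{8}\right) = -2 - 9261 = -9263$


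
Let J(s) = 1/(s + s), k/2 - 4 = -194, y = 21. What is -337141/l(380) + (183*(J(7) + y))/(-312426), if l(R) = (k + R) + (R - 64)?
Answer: -61444152341/57590526 ≈ -1066.9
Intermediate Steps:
k = -380 (k = 8 + 2*(-194) = 8 - 388 = -380)
J(s) = 1/(2*s)
l(R) = -444 + 2*R (l(R) = (-380 + R) + (R - 64) = (-380 + R) + (-64 + R) = -444 + 2*R)
-337141/l(380) + (183*(J(7) + y))/(-312426) = -337141/(-444 + 2*380) + (183*((1/2)/7 + 21))/(-312426) = -337141/(-444 + 760) + (183*((1/2)*(1/7) + 21))*(-1/312426) = -337141/316 + (183*(1/14 + 21))*(-1/312426) = -337141*1/316 + (183*(295/14))*(-1/312426) = -337141/316 + (53985/14)*(-1/312426) = -337141/316 - 17995/1457988 = -61444152341/57590526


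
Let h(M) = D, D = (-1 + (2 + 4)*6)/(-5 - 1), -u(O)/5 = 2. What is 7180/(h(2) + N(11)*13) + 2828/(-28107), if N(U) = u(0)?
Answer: -242630876/4581441 ≈ -52.960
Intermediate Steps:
u(O) = -10 (u(O) = -5*2 = -10)
N(U) = -10
D = -35/6 (D = (-1 + 6*6)/(-6) = (-1 + 36)*(-⅙) = 35*(-⅙) = -35/6 ≈ -5.8333)
h(M) = -35/6
7180/(h(2) + N(11)*13) + 2828/(-28107) = 7180/(-35/6 - 10*13) + 2828/(-28107) = 7180/(-35/6 - 130) + 2828*(-1/28107) = 7180/(-815/6) - 2828/28107 = 7180*(-6/815) - 2828/28107 = -8616/163 - 2828/28107 = -242630876/4581441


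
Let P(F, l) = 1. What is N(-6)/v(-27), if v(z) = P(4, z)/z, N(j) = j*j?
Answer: -972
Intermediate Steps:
N(j) = j²
v(z) = 1/z
N(-6)/v(-27) = (-6)²/(1/(-27)) = 36/(-1/27) = 36*(-27) = -972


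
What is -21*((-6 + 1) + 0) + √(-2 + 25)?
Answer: 105 + √23 ≈ 109.80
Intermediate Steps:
-21*((-6 + 1) + 0) + √(-2 + 25) = -21*(-5 + 0) + √23 = -21*(-5) + √23 = 105 + √23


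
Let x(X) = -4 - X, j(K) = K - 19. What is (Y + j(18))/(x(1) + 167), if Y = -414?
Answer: -415/162 ≈ -2.5617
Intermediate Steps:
j(K) = -19 + K
(Y + j(18))/(x(1) + 167) = (-414 + (-19 + 18))/((-4 - 1*1) + 167) = (-414 - 1)/((-4 - 1) + 167) = -415/(-5 + 167) = -415/162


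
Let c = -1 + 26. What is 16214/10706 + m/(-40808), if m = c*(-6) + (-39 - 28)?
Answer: 331992057/218445224 ≈ 1.5198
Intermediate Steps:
c = 25
m = -217 (m = 25*(-6) + (-39 - 28) = -150 - 67 = -217)
16214/10706 + m/(-40808) = 16214/10706 - 217/(-40808) = 16214*(1/10706) - 217*(-1/40808) = 8107/5353 + 217/40808 = 331992057/218445224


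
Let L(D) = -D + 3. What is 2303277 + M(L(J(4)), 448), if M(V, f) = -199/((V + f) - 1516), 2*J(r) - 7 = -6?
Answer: 4908283685/2131 ≈ 2.3033e+6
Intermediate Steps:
J(r) = ½ (J(r) = 7/2 + (½)*(-6) = 7/2 - 3 = ½)
L(D) = 3 - D
M(V, f) = -199/(-1516 + V + f)
2303277 + M(L(J(4)), 448) = 2303277 - 199/(-1516 + (3 - 1*½) + 448) = 2303277 - 199/(-1516 + (3 - ½) + 448) = 2303277 - 199/(-1516 + 5/2 + 448) = 2303277 - 199/(-2131/2) = 2303277 - 199*(-2/2131) = 2303277 + 398/2131 = 4908283685/2131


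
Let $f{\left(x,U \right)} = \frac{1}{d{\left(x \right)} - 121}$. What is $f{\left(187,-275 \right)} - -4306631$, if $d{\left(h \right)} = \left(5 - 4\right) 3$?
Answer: $\frac{508182457}{118} \approx 4.3066 \cdot 10^{6}$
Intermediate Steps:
$d{\left(h \right)} = 3$ ($d{\left(h \right)} = 1 \cdot 3 = 3$)
$f{\left(x,U \right)} = - \frac{1}{118}$ ($f{\left(x,U \right)} = \frac{1}{3 - 121} = \frac{1}{-118} = - \frac{1}{118}$)
$f{\left(187,-275 \right)} - -4306631 = - \frac{1}{118} - -4306631 = - \frac{1}{118} + 4306631 = \frac{508182457}{118}$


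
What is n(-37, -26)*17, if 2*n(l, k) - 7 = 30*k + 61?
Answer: -6052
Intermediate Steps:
n(l, k) = 34 + 15*k (n(l, k) = 7/2 + (30*k + 61)/2 = 7/2 + (61 + 30*k)/2 = 7/2 + (61/2 + 15*k) = 34 + 15*k)
n(-37, -26)*17 = (34 + 15*(-26))*17 = (34 - 390)*17 = -356*17 = -6052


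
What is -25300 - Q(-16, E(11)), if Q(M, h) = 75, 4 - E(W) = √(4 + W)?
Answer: -25375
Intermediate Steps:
E(W) = 4 - √(4 + W)
-25300 - Q(-16, E(11)) = -25300 - 1*75 = -25300 - 75 = -25375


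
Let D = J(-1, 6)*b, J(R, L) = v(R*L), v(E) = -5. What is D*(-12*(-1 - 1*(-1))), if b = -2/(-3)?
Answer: 0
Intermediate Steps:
J(R, L) = -5
b = ⅔ (b = -2*(-⅓) = ⅔ ≈ 0.66667)
D = -10/3 (D = -5*⅔ = -10/3 ≈ -3.3333)
D*(-12*(-1 - 1*(-1))) = -(-40)*(-1 - 1*(-1)) = -(-40)*(-1 + 1) = -(-40)*0 = -10/3*0 = 0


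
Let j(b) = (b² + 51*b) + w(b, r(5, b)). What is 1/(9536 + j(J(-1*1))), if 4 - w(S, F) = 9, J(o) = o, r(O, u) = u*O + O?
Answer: 1/9481 ≈ 0.00010547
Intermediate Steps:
r(O, u) = O + O*u (r(O, u) = O*u + O = O + O*u)
w(S, F) = -5 (w(S, F) = 4 - 1*9 = 4 - 9 = -5)
j(b) = -5 + b² + 51*b (j(b) = (b² + 51*b) - 5 = -5 + b² + 51*b)
1/(9536 + j(J(-1*1))) = 1/(9536 + (-5 + (-1*1)² + 51*(-1*1))) = 1/(9536 + (-5 + (-1)² + 51*(-1))) = 1/(9536 + (-5 + 1 - 51)) = 1/(9536 - 55) = 1/9481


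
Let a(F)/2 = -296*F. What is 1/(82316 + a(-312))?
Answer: 1/267020 ≈ 3.7450e-6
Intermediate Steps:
a(F) = -592*F (a(F) = 2*(-296*F) = -592*F)
1/(82316 + a(-312)) = 1/(82316 - 592*(-312)) = 1/(82316 + 184704) = 1/267020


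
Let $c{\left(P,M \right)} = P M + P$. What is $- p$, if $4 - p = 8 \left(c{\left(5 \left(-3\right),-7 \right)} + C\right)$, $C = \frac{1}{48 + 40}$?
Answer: $\frac{7877}{11} \approx 716.09$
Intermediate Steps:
$C = \frac{1}{88} \approx 0.011364$
$c{\left(P,M \right)} = P + M P$ ($c{\left(P,M \right)} = M P + P = P + M P$)
$p = - \frac{7877}{11}$ ($p = 4 - 8 \left(5 \left(-3\right) \left(1 - 7\right) + \frac{1}{88}\right) = 4 - 8 \left(\left(-15\right) \left(-6\right) + \frac{1}{88}\right) = 4 - 8 \left(90 + \frac{1}{88}\right) = 4 - 8 \cdot \frac{7921}{88} = 4 - \frac{7921}{11} = - \frac{7877}{11} \approx -716.09$)
$- p = \left(-1\right) \left(- \frac{7877}{11}\right) = \frac{7877}{11}$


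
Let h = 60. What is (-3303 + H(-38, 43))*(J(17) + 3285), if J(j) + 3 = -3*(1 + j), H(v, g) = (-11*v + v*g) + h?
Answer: -14393652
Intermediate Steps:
H(v, g) = 60 - 11*v + g*v (H(v, g) = (-11*v + v*g) + 60 = (-11*v + g*v) + 60 = 60 - 11*v + g*v)
J(j) = -6 - 3*j (J(j) = -3 - 3*(1 + j) = -3 + (-3 - 3*j) = -6 - 3*j)
(-3303 + H(-38, 43))*(J(17) + 3285) = (-3303 + (60 - 11*(-38) + 43*(-38)))*((-6 - 3*17) + 3285) = (-3303 + (60 + 418 - 1634))*((-6 - 51) + 3285) = (-3303 - 1156)*(-57 + 3285) = -4459*3228 = -14393652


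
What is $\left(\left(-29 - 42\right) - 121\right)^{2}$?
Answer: $36864$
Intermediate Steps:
$\left(\left(-29 - 42\right) - 121\right)^{2} = \left(-71 - 121\right)^{2} = \left(-192\right)^{2} = 36864$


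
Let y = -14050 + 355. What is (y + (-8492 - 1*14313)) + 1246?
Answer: -35254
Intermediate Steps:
y = -13695
(y + (-8492 - 1*14313)) + 1246 = (-13695 + (-8492 - 1*14313)) + 1246 = (-13695 + (-8492 - 14313)) + 1246 = (-13695 - 22805) + 1246 = -36500 + 1246 = -35254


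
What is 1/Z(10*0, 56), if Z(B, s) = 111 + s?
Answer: 1/167 ≈ 0.0059880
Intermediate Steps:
1/Z(10*0, 56) = 1/(111 + 56) = 1/167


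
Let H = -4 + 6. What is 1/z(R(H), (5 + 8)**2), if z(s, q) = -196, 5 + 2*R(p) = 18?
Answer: -1/196 ≈ -0.0051020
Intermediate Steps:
H = 2
R(p) = 13/2 (R(p) = -5/2 + (1/2)*18 = -5/2 + 9 = 13/2)
1/z(R(H), (5 + 8)**2) = 1/(-196) = -1/196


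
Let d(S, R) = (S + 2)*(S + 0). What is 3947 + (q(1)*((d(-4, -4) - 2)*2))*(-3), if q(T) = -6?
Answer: 4163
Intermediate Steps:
d(S, R) = S*(2 + S) (d(S, R) = (2 + S)*S = S*(2 + S))
3947 + (q(1)*((d(-4, -4) - 2)*2))*(-3) = 3947 - 6*(-4*(2 - 4) - 2)*2*(-3) = 3947 - 6*(-4*(-2) - 2)*2*(-3) = 3947 - 6*(8 - 2)*2*(-3) = 3947 - 36*2*(-3) = 3947 - 6*12*(-3) = 3947 - 72*(-3) = 3947 + 216 = 4163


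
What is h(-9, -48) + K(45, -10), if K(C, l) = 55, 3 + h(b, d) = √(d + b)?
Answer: 52 + I*√57 ≈ 52.0 + 7.5498*I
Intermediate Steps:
h(b, d) = -3 + √(b + d) (h(b, d) = -3 + √(d + b) = -3 + √(b + d))
h(-9, -48) + K(45, -10) = (-3 + √(-9 - 48)) + 55 = (-3 + √(-57)) + 55 = (-3 + I*√57) + 55 = 52 + I*√57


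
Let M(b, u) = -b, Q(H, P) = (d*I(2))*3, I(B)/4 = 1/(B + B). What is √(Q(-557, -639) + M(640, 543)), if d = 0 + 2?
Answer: I*√634 ≈ 25.179*I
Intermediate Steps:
d = 2
I(B) = 2/B (I(B) = 4/(B + B) = 4/((2*B)) = 4*(1/(2*B)) = 2/B)
Q(H, P) = 6 (Q(H, P) = (2*(2/2))*3 = (2*(2*(½)))*3 = (2*1)*3 = 2*3 = 6)
√(Q(-557, -639) + M(640, 543)) = √(6 - 1*640) = √(6 - 640) = √(-634) = I*√634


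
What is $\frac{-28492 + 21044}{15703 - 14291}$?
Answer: $- \frac{1862}{353} \approx -5.2748$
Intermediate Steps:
$\frac{-28492 + 21044}{15703 - 14291} = - \frac{7448}{1412} = \left(-7448\right) \frac{1}{1412} = - \frac{1862}{353}$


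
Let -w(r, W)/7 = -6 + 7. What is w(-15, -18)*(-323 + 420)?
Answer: -679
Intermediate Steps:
w(r, W) = -7 (w(r, W) = -7*(-6 + 7) = -7*1 = -7)
w(-15, -18)*(-323 + 420) = -7*(-323 + 420) = -7*97 = -679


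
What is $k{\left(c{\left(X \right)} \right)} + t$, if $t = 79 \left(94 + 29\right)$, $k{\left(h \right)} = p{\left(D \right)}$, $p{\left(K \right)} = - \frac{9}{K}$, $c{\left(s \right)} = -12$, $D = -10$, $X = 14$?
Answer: $\frac{97179}{10} \approx 9717.9$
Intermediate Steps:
$k{\left(h \right)} = \frac{9}{10}$ ($k{\left(h \right)} = - \frac{9}{-10} = \left(-9\right) \left(- \frac{1}{10}\right) = \frac{9}{10}$)
$t = 9717$ ($t = 79 \cdot 123 = 9717$)
$k{\left(c{\left(X \right)} \right)} + t = \frac{9}{10} + 9717 = \frac{97179}{10}$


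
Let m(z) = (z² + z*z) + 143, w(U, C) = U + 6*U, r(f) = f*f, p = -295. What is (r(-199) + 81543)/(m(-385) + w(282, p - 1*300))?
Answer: 121144/298567 ≈ 0.40575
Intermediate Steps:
r(f) = f²
w(U, C) = 7*U
m(z) = 143 + 2*z² (m(z) = (z² + z²) + 143 = 2*z² + 143 = 143 + 2*z²)
(r(-199) + 81543)/(m(-385) + w(282, p - 1*300)) = ((-199)² + 81543)/((143 + 2*(-385)²) + 7*282) = (39601 + 81543)/((143 + 2*148225) + 1974) = 121144/((143 + 296450) + 1974) = 121144/(296593 + 1974) = 121144/298567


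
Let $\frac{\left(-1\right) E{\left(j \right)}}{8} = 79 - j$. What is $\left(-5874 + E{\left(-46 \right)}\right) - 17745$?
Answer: $-24619$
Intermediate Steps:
$E{\left(j \right)} = -632 + 8 j$ ($E{\left(j \right)} = - 8 \left(79 - j\right) = -632 + 8 j$)
$\left(-5874 + E{\left(-46 \right)}\right) - 17745 = \left(-5874 + \left(-632 + 8 \left(-46\right)\right)\right) - 17745 = \left(-5874 - 1000\right) - 17745 = -6874 - 17745 = -24619$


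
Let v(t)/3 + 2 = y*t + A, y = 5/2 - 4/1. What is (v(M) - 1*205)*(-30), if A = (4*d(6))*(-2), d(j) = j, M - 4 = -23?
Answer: 8085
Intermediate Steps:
M = -19 (M = 4 - 23 = -19)
A = -48 (A = (4*6)*(-2) = 24*(-2) = -48)
y = -3/2 (y = 5*(1/2) - 4*1 = 5/2 - 4 = -3/2 ≈ -1.5000)
v(t) = -150 - 9*t/2 (v(t) = -6 + 3*(-3*t/2 - 48) = -6 + 3*(-48 - 3*t/2) = -6 + (-144 - 9*t/2) = -150 - 9*t/2)
(v(M) - 1*205)*(-30) = ((-150 - 9/2*(-19)) - 1*205)*(-30) = ((-150 + 171/2) - 205)*(-30) = (-129/2 - 205)*(-30) = -539/2*(-30) = 8085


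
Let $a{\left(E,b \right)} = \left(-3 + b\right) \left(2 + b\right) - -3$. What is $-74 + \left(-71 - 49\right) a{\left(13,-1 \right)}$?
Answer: $46$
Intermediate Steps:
$a{\left(E,b \right)} = 3 + \left(-3 + b\right) \left(2 + b\right)$ ($a{\left(E,b \right)} = \left(-3 + b\right) \left(2 + b\right) + 3 = 3 + \left(-3 + b\right) \left(2 + b\right)$)
$-74 + \left(-71 - 49\right) a{\left(13,-1 \right)} = -74 + \left(-71 - 49\right) \left(-3 + \left(-1\right)^{2} - -1\right) = -74 - 120 \left(-3 + 1 + 1\right) = -74 - -120 = -74 + 120 = 46$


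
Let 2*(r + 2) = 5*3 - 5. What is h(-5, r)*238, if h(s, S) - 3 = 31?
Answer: 8092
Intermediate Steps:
r = 3 (r = -2 + (5*3 - 5)/2 = -2 + (15 - 5)/2 = -2 + (½)*10 = -2 + 5 = 3)
h(s, S) = 34 (h(s, S) = 3 + 31 = 34)
h(-5, r)*238 = 34*238 = 8092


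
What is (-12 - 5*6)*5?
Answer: -210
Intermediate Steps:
(-12 - 5*6)*5 = (-12 - 30)*5 = -42*5 = -210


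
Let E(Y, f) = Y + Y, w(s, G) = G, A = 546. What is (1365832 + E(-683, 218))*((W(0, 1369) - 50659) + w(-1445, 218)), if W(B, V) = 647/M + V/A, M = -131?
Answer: -820502728744379/11921 ≈ -6.8828e+10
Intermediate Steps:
W(B, V) = -647/131 + V/546 (W(B, V) = 647/(-131) + V/546 = 647*(-1/131) + V*(1/546) = -647/131 + V/546)
E(Y, f) = 2*Y
(1365832 + E(-683, 218))*((W(0, 1369) - 50659) + w(-1445, 218)) = (1365832 + 2*(-683))*(((-647/131 + (1/546)*1369) - 50659) + 218) = (1365832 - 1366)*(((-647/131 + 1369/546) - 50659) + 218) = 1364466*((-173923/71526 - 50659) + 218) = 1364466*(-3623609557/71526 + 218) = 1364466*(-3608016889/71526) = -820502728744379/11921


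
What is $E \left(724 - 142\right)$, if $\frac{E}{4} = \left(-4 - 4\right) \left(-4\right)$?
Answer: $74496$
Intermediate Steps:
$E = 128$ ($E = 4 \left(-4 - 4\right) \left(-4\right) = 4 \left(\left(-8\right) \left(-4\right)\right) = 4 \cdot 32 = 128$)
$E \left(724 - 142\right) = 128 \left(724 - 142\right) = 128 \cdot 582 = 74496$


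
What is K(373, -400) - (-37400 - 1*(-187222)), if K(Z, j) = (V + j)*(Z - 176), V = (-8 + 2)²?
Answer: -221530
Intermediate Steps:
V = 36 (V = (-6)² = 36)
K(Z, j) = (-176 + Z)*(36 + j) (K(Z, j) = (36 + j)*(Z - 176) = (36 + j)*(-176 + Z) = (-176 + Z)*(36 + j))
K(373, -400) - (-37400 - 1*(-187222)) = (-6336 - 176*(-400) + 36*373 + 373*(-400)) - (-37400 - 1*(-187222)) = (-6336 + 70400 + 13428 - 149200) - (-37400 + 187222) = -71708 - 1*149822 = -71708 - 149822 = -221530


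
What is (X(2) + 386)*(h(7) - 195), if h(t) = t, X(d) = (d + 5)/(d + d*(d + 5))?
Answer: -290601/4 ≈ -72650.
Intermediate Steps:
X(d) = (5 + d)/(d + d*(5 + d))
(X(2) + 386)*(h(7) - 195) = ((5 + 2)/(2*(6 + 2)) + 386)*(7 - 195) = ((½)*7/8 + 386)*(-188) = ((½)*(⅛)*7 + 386)*(-188) = (7/16 + 386)*(-188) = (6183/16)*(-188) = -290601/4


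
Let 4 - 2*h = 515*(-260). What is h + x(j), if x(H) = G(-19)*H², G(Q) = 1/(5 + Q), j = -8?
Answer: 468632/7 ≈ 66947.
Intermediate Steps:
h = 66952 (h = 2 - 515*(-260)/2 = 2 - ½*(-133900) = 2 + 66950 = 66952)
x(H) = -H²/14 (x(H) = H²/(5 - 19) = H²/(-14) = -H²/14)
h + x(j) = 66952 - 1/14*(-8)² = 66952 - 1/14*64 = 66952 - 32/7 = 468632/7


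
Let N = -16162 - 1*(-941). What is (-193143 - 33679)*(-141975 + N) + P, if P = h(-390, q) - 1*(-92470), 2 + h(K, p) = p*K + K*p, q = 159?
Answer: 35655479560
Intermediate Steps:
N = -15221 (N = -16162 + 941 = -15221)
h(K, p) = -2 + 2*K*p (h(K, p) = -2 + (p*K + K*p) = -2 + (K*p + K*p) = -2 + 2*K*p)
P = -31552 (P = (-2 + 2*(-390)*159) - 1*(-92470) = (-2 - 124020) + 92470 = -124022 + 92470 = -31552)
(-193143 - 33679)*(-141975 + N) + P = (-193143 - 33679)*(-141975 - 15221) - 31552 = -226822*(-157196) - 31552 = 35655511112 - 31552 = 35655479560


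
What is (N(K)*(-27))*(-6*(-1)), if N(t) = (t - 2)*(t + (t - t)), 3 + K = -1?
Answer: -3888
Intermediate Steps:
K = -4 (K = -3 - 1 = -4)
N(t) = t*(-2 + t) (N(t) = (-2 + t)*(t + 0) = (-2 + t)*t = t*(-2 + t))
(N(K)*(-27))*(-6*(-1)) = (-4*(-2 - 4)*(-27))*(-6*(-1)) = (-4*(-6)*(-27))*6 = (24*(-27))*6 = -648*6 = -3888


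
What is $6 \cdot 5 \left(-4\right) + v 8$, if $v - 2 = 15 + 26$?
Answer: $224$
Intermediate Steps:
$v = 43$ ($v = 2 + \left(15 + 26\right) = 2 + 41 = 43$)
$6 \cdot 5 \left(-4\right) + v 8 = 6 \cdot 5 \left(-4\right) + 43 \cdot 8 = 30 \left(-4\right) + 344 = -120 + 344 = 224$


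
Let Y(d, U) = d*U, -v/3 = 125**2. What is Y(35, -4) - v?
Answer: 46735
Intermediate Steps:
v = -46875 (v = -3*125**2 = -3*15625 = -46875)
Y(d, U) = U*d
Y(35, -4) - v = -4*35 - 1*(-46875) = -140 + 46875 = 46735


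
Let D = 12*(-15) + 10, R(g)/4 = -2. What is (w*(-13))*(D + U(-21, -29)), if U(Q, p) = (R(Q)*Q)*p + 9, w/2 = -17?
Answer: -2224586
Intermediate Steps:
w = -34 (w = 2*(-17) = -34)
R(g) = -8 (R(g) = 4*(-2) = -8)
U(Q, p) = 9 - 8*Q*p (U(Q, p) = (-8*Q)*p + 9 = -8*Q*p + 9 = 9 - 8*Q*p)
D = -170 (D = -180 + 10 = -170)
(w*(-13))*(D + U(-21, -29)) = (-34*(-13))*(-170 + (9 - 8*(-21)*(-29))) = 442*(-170 + (9 - 4872)) = 442*(-170 - 4863) = 442*(-5033) = -2224586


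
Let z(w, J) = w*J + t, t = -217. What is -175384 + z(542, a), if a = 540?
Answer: 117079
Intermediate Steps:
z(w, J) = -217 + J*w (z(w, J) = w*J - 217 = J*w - 217 = -217 + J*w)
-175384 + z(542, a) = -175384 + (-217 + 540*542) = -175384 + (-217 + 292680) = -175384 + 292463 = 117079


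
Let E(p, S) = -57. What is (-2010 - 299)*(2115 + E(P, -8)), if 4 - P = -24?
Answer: -4751922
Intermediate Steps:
P = 28 (P = 4 - 1*(-24) = 4 + 24 = 28)
(-2010 - 299)*(2115 + E(P, -8)) = (-2010 - 299)*(2115 - 57) = -2309*2058 = -4751922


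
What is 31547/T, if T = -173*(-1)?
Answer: 31547/173 ≈ 182.35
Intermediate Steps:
T = 173
31547/T = 31547/173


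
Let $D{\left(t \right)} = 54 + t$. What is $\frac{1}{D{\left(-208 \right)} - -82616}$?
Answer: $\frac{1}{82462} \approx 1.2127 \cdot 10^{-5}$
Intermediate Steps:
$\frac{1}{D{\left(-208 \right)} - -82616} = \frac{1}{\left(54 - 208\right) - -82616} = \frac{1}{-154 + 82616} = \frac{1}{82462}$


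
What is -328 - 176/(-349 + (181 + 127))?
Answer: -13272/41 ≈ -323.71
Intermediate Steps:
-328 - 176/(-349 + (181 + 127)) = -328 - 176/(-349 + 308) = -328 - 176/(-41) = -328 - 176*(-1/41) = -328 + 176/41 = -13272/41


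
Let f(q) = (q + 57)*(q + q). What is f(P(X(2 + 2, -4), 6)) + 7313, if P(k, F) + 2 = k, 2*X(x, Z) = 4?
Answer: 7313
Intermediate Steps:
X(x, Z) = 2 (X(x, Z) = (½)*4 = 2)
P(k, F) = -2 + k
f(q) = 2*q*(57 + q) (f(q) = (57 + q)*(2*q) = 2*q*(57 + q))
f(P(X(2 + 2, -4), 6)) + 7313 = 2*(-2 + 2)*(57 + (-2 + 2)) + 7313 = 2*0*(57 + 0) + 7313 = 2*0*57 + 7313 = 0 + 7313 = 7313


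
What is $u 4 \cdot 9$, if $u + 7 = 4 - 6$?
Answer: $-324$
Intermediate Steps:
$u = -9$ ($u = -7 + \left(4 - 6\right) = -7 - 2 = -9$)
$u 4 \cdot 9 = \left(-9\right) 4 \cdot 9 = \left(-36\right) 9 = -324$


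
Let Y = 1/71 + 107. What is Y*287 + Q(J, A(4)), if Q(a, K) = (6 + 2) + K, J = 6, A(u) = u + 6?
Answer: 2181904/71 ≈ 30731.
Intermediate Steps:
A(u) = 6 + u
Q(a, K) = 8 + K
Y = 7598/71 (Y = 1/71 + 107 = 7598/71 ≈ 107.01)
Y*287 + Q(J, A(4)) = (7598/71)*287 + (8 + (6 + 4)) = 2180626/71 + (8 + 10) = 2180626/71 + 18 = 2181904/71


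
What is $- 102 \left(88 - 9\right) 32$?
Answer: $-257856$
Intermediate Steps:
$- 102 \left(88 - 9\right) 32 = \left(-102\right) 79 \cdot 32 = \left(-8058\right) 32 = -257856$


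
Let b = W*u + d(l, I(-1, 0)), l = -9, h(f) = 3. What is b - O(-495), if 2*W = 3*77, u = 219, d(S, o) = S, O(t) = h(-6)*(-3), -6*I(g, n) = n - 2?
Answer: 50589/2 ≈ 25295.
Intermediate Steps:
I(g, n) = ⅓ - n/6 (I(g, n) = -(n - 2)/6 = -(-2 + n)/6 = ⅓ - n/6)
O(t) = -9 (O(t) = 3*(-3) = -9)
W = 231/2 (W = (3*77)/2 = (½)*231 = 231/2 ≈ 115.50)
b = 50571/2 (b = (231/2)*219 - 9 = 50589/2 - 9 = 50571/2 ≈ 25286.)
b - O(-495) = 50571/2 - 1*(-9) = 50571/2 + 9 = 50589/2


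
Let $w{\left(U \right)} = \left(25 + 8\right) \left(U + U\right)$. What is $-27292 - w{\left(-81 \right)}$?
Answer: $-21946$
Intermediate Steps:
$w{\left(U \right)} = 66 U$ ($w{\left(U \right)} = 33 \cdot 2 U = 66 U$)
$-27292 - w{\left(-81 \right)} = -27292 - 66 \left(-81\right) = -27292 - -5346 = -27292 + 5346 = -21946$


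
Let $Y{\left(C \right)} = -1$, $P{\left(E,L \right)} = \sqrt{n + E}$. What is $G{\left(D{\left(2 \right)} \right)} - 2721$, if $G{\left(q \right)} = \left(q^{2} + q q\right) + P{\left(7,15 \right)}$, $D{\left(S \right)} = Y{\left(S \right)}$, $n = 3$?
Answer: $-2719 + \sqrt{10} \approx -2715.8$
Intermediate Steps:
$P{\left(E,L \right)} = \sqrt{3 + E}$
$D{\left(S \right)} = -1$
$G{\left(q \right)} = \sqrt{10} + 2 q^{2}$ ($G{\left(q \right)} = \left(q^{2} + q q\right) + \sqrt{3 + 7} = \left(q^{2} + q^{2}\right) + \sqrt{10} = 2 q^{2} + \sqrt{10} = \sqrt{10} + 2 q^{2}$)
$G{\left(D{\left(2 \right)} \right)} - 2721 = \left(\sqrt{10} + 2 \left(-1\right)^{2}\right) - 2721 = \left(\sqrt{10} + 2 \cdot 1\right) - 2721 = \left(\sqrt{10} + 2\right) - 2721 = \left(2 + \sqrt{10}\right) - 2721 = -2719 + \sqrt{10}$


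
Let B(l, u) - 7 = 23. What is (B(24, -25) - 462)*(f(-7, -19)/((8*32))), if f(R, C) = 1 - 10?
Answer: 243/16 ≈ 15.188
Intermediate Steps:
f(R, C) = -9
B(l, u) = 30 (B(l, u) = 7 + 23 = 30)
(B(24, -25) - 462)*(f(-7, -19)/((8*32))) = (30 - 462)*(-9/(8*32)) = -(-3888)/256 = -432*(-9/256) = 243/16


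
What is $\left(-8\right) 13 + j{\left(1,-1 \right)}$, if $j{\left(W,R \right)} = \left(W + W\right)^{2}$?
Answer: $-100$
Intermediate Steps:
$j{\left(W,R \right)} = 4 W^{2}$ ($j{\left(W,R \right)} = \left(2 W\right)^{2} = 4 W^{2}$)
$\left(-8\right) 13 + j{\left(1,-1 \right)} = \left(-8\right) 13 + 4 \cdot 1^{2} = -104 + 4 \cdot 1 = -104 + 4 = -100$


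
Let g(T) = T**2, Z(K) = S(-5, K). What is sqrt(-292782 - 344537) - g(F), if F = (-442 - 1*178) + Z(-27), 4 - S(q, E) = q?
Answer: -373321 + I*sqrt(637319) ≈ -3.7332e+5 + 798.32*I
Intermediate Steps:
S(q, E) = 4 - q
Z(K) = 9 (Z(K) = 4 - 1*(-5) = 4 + 5 = 9)
F = -611 (F = (-442 - 1*178) + 9 = (-442 - 178) + 9 = -620 + 9 = -611)
sqrt(-292782 - 344537) - g(F) = sqrt(-292782 - 344537) - 1*(-611)**2 = sqrt(-637319) - 1*373321 = I*sqrt(637319) - 373321 = -373321 + I*sqrt(637319)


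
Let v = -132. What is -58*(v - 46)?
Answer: 10324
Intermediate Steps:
-58*(v - 46) = -58*(-132 - 46) = -58*(-178) = 10324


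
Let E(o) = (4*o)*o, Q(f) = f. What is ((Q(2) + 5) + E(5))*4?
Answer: 428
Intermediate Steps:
E(o) = 4*o²
((Q(2) + 5) + E(5))*4 = ((2 + 5) + 4*5²)*4 = (7 + 4*25)*4 = (7 + 100)*4 = 107*4 = 428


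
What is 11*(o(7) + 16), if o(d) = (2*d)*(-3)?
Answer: -286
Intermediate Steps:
o(d) = -6*d
11*(o(7) + 16) = 11*(-6*7 + 16) = 11*(-42 + 16) = 11*(-26) = -286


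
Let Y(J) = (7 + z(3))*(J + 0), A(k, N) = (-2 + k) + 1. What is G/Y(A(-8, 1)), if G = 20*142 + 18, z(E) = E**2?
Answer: -1429/72 ≈ -19.847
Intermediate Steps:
A(k, N) = -1 + k
G = 2858 (G = 2840 + 18 = 2858)
Y(J) = 16*J (Y(J) = (7 + 3**2)*(J + 0) = (7 + 9)*J = 16*J)
G/Y(A(-8, 1)) = 2858/((16*(-1 - 8))) = 2858/((16*(-9))) = 2858/(-144) = 2858*(-1/144) = -1429/72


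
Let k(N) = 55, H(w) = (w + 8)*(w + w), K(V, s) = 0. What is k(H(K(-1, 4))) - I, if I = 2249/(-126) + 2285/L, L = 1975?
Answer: 3568123/49770 ≈ 71.692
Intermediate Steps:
H(w) = 2*w*(8 + w) (H(w) = (8 + w)*(2*w) = 2*w*(8 + w))
I = -830773/49770 (I = 2249/(-126) + 2285/1975 = 2249*(-1/126) + 2285*(1/1975) = -2249/126 + 457/395 = -830773/49770 ≈ -16.692)
k(H(K(-1, 4))) - I = 55 - 1*(-830773/49770) = 55 + 830773/49770 = 3568123/49770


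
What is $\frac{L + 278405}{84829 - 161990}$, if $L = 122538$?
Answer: $- \frac{400943}{77161} \approx -5.1962$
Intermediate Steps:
$\frac{L + 278405}{84829 - 161990} = \frac{122538 + 278405}{84829 - 161990} = \frac{400943}{-77161} = 400943 \left(- \frac{1}{77161}\right) = - \frac{400943}{77161}$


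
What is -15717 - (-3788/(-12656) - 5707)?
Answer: -31672587/3164 ≈ -10010.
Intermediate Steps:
-15717 - (-3788/(-12656) - 5707) = -15717 - (-3788*(-1/12656) - 5707) = -15717 - (947/3164 - 5707) = -15717 - 1*(-18056001/3164) = -15717 + 18056001/3164 = -31672587/3164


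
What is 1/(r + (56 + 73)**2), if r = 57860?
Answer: 1/74501 ≈ 1.3423e-5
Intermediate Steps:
1/(r + (56 + 73)**2) = 1/(57860 + (56 + 73)**2) = 1/(57860 + 129**2) = 1/(57860 + 16641) = 1/74501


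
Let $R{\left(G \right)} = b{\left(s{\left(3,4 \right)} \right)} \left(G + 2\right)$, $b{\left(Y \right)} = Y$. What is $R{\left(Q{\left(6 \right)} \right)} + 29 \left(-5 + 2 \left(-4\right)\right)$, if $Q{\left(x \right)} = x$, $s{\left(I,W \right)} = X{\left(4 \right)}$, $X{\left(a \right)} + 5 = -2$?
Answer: $-433$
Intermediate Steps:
$X{\left(a \right)} = -7$ ($X{\left(a \right)} = -5 - 2 = -7$)
$s{\left(I,W \right)} = -7$
$R{\left(G \right)} = -14 - 7 G$ ($R{\left(G \right)} = - 7 \left(G + 2\right) = - 7 \left(2 + G\right) = -14 - 7 G$)
$R{\left(Q{\left(6 \right)} \right)} + 29 \left(-5 + 2 \left(-4\right)\right) = \left(-14 - 42\right) + 29 \left(-5 + 2 \left(-4\right)\right) = \left(-14 - 42\right) + 29 \left(-5 - 8\right) = -56 + 29 \left(-13\right) = -56 - 377 = -433$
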